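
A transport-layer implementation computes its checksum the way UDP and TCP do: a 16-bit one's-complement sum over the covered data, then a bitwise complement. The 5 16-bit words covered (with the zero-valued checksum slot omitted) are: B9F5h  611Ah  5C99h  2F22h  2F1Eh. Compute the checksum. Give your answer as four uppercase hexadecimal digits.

One's-complement addition (fold any carry out of bit 15 back into bit 0):
  0xB9F5 + 0x611A = 0x11B0F → wrap carry → 0x1B10
  0x1B10 + 0x5C99 = 0x077A9
  0x77A9 + 0x2F22 = 0x0A6CB
  0xA6CB + 0x2F1E = 0x0D5E9
One's-complement sum = 0xD5E9.
Checksum = ~0xD5E9 & 0xFFFF = 0x2A16.

2A16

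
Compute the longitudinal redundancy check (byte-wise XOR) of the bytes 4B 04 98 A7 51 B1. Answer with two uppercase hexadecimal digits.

90

XOR the bytes together:
  start with 0x4B
  0x4B ⊕ 0x04 = 0x4F
  0x4F ⊕ 0x98 = 0xD7
  0xD7 ⊕ 0xA7 = 0x70
  0x70 ⊕ 0x51 = 0x21
  0x21 ⊕ 0xB1 = 0x90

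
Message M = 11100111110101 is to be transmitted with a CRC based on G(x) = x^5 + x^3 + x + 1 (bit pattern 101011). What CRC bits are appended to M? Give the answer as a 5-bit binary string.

00101

Append 5 zeros: 1110011111010100000. Divide by 101011 (XOR where the leading bit is 1):
  pos 0: 111001 XOR 101011 = 010010
  pos 1: 100101 XOR 101011 = 001110
  pos 3: 111011 XOR 101011 = 010000
  pos 4: 100001 XOR 101011 = 001010
  pos 6: 101001 XOR 101011 = 000010
  pos 10: 100100 XOR 101011 = 001111
  pos 12: 111100 XOR 101011 = 010111
  pos 13: 101110 XOR 101011 = 000101
Remainder (last 5 bits) = 00101. This is the CRC / FCS.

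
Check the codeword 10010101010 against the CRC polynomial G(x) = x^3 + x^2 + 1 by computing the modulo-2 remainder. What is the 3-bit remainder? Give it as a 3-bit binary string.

000

Modulo-2 division of 10010101010 by 1101:
  pos 0: 1001 XOR 1101 = 0100
  pos 1: 1000 XOR 1101 = 0101
  pos 2: 1011 XOR 1101 = 0110
  pos 3: 1100 XOR 1101 = 0001
  pos 6: 1101 XOR 1101 = 0000
Remainder = 000 (zero — the frame passes the CRC check).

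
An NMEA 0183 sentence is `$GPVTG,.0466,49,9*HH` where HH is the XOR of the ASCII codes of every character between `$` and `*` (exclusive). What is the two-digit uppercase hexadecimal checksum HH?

XOR the ASCII codes of the payload characters:
  'G' = 0x47 → acc = 0x47
  'P' = 0x50 → acc = 0x17
  'V' = 0x56 → acc = 0x41
  'T' = 0x54 → acc = 0x15
  'G' = 0x47 → acc = 0x52
  ',' = 0x2C → acc = 0x7E
  '.' = 0x2E → acc = 0x50
  '0' = 0x30 → acc = 0x60
  '4' = 0x34 → acc = 0x54
  '6' = 0x36 → acc = 0x62
  '6' = 0x36 → acc = 0x54
  ',' = 0x2C → acc = 0x78
  '4' = 0x34 → acc = 0x4C
  '9' = 0x39 → acc = 0x75
  ',' = 0x2C → acc = 0x59
  '9' = 0x39 → acc = 0x60
Checksum = 0x60.

60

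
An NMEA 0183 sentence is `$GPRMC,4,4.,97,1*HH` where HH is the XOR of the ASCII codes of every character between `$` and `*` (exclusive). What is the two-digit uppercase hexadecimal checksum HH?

XOR the ASCII codes of the payload characters:
  'G' = 0x47 → acc = 0x47
  'P' = 0x50 → acc = 0x17
  'R' = 0x52 → acc = 0x45
  'M' = 0x4D → acc = 0x08
  'C' = 0x43 → acc = 0x4B
  ',' = 0x2C → acc = 0x67
  '4' = 0x34 → acc = 0x53
  ',' = 0x2C → acc = 0x7F
  '4' = 0x34 → acc = 0x4B
  '.' = 0x2E → acc = 0x65
  ',' = 0x2C → acc = 0x49
  '9' = 0x39 → acc = 0x70
  '7' = 0x37 → acc = 0x47
  ',' = 0x2C → acc = 0x6B
  '1' = 0x31 → acc = 0x5A
Checksum = 0x5A.

5A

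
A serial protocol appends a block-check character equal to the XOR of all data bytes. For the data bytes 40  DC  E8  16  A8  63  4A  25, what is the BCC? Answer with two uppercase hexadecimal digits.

XOR the bytes together:
  start with 0x40
  0x40 ⊕ 0xDC = 0x9C
  0x9C ⊕ 0xE8 = 0x74
  0x74 ⊕ 0x16 = 0x62
  0x62 ⊕ 0xA8 = 0xCA
  0xCA ⊕ 0x63 = 0xA9
  0xA9 ⊕ 0x4A = 0xE3
  0xE3 ⊕ 0x25 = 0xC6

C6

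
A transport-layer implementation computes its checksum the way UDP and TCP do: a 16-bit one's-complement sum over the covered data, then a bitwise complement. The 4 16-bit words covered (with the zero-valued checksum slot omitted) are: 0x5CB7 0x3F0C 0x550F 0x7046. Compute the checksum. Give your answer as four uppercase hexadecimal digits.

9EE6

One's-complement addition (fold any carry out of bit 15 back into bit 0):
  0x5CB7 + 0x3F0C = 0x09BC3
  0x9BC3 + 0x550F = 0x0F0D2
  0xF0D2 + 0x7046 = 0x16118 → wrap carry → 0x6119
One's-complement sum = 0x6119.
Checksum = ~0x6119 & 0xFFFF = 0x9EE6.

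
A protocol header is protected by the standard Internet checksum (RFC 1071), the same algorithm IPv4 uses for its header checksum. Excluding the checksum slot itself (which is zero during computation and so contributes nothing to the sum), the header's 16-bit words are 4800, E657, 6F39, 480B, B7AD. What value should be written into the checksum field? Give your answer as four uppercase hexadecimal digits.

One's-complement addition (fold any carry out of bit 15 back into bit 0):
  0x4800 + 0xE657 = 0x12E57 → wrap carry → 0x2E58
  0x2E58 + 0x6F39 = 0x09D91
  0x9D91 + 0x480B = 0x0E59C
  0xE59C + 0xB7AD = 0x19D49 → wrap carry → 0x9D4A
One's-complement sum = 0x9D4A.
Checksum = ~0x9D4A & 0xFFFF = 0x62B5.

62B5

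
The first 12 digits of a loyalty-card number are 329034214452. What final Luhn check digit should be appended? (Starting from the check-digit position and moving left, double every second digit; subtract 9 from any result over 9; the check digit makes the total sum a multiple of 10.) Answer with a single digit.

Partial digits right→left: 2 5 4 4 1 2 4 3 0 9 2 3
Double every second digit counting from the check-digit position (so the 1st, 3rd, 5th, ... of the partial from the right).
  doubled (with −9 where >9): 4 8 2 8 0 4 → sum 26
  kept as-is: 5 4 2 3 9 3 → sum 26
Total = 26 + 26 = 52.
Check digit = (10 − (52 mod 10)) mod 10 = 8.

8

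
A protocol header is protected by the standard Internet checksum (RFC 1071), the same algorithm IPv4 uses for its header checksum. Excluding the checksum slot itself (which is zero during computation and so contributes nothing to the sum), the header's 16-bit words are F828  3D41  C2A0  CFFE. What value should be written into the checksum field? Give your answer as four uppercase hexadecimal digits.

One's-complement addition (fold any carry out of bit 15 back into bit 0):
  0xF828 + 0x3D41 = 0x13569 → wrap carry → 0x356A
  0x356A + 0xC2A0 = 0x0F80A
  0xF80A + 0xCFFE = 0x1C808 → wrap carry → 0xC809
One's-complement sum = 0xC809.
Checksum = ~0xC809 & 0xFFFF = 0x37F6.

37F6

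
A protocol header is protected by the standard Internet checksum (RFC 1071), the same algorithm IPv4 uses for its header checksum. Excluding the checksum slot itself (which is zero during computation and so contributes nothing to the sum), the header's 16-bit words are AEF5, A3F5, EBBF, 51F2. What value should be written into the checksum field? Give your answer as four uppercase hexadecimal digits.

One's-complement addition (fold any carry out of bit 15 back into bit 0):
  0xAEF5 + 0xA3F5 = 0x152EA → wrap carry → 0x52EB
  0x52EB + 0xEBBF = 0x13EAA → wrap carry → 0x3EAB
  0x3EAB + 0x51F2 = 0x0909D
One's-complement sum = 0x909D.
Checksum = ~0x909D & 0xFFFF = 0x6F62.

6F62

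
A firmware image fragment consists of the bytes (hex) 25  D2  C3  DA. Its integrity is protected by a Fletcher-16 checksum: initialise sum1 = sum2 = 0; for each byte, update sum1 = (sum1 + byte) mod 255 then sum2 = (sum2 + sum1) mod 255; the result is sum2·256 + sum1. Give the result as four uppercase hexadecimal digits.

Running sums (mod 255):
  after byte 0 (25): sum1=37, sum2=37
  after byte 1 (D2): sum1=247, sum2=29
  after byte 2 (C3): sum1=187, sum2=216
  after byte 3 (DA): sum1=150, sum2=111
Checksum = sum2·256 + sum1 = 111·256 + 150 = 28566 = 0x6F96.

6F96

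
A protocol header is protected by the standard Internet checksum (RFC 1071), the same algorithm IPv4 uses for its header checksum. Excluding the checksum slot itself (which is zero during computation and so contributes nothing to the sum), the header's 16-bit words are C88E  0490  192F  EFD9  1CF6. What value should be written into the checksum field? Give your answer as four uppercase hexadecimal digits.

0CE2

One's-complement addition (fold any carry out of bit 15 back into bit 0):
  0xC88E + 0x0490 = 0x0CD1E
  0xCD1E + 0x192F = 0x0E64D
  0xE64D + 0xEFD9 = 0x1D626 → wrap carry → 0xD627
  0xD627 + 0x1CF6 = 0x0F31D
One's-complement sum = 0xF31D.
Checksum = ~0xF31D & 0xFFFF = 0x0CE2.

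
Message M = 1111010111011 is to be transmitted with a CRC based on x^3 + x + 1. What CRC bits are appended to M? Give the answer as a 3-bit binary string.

001

Append 3 zeros: 1111010111011000. Divide by 1011 (XOR where the leading bit is 1):
  pos 0: 1111 XOR 1011 = 0100
  pos 1: 1000 XOR 1011 = 0011
  pos 3: 1110 XOR 1011 = 0101
  pos 4: 1011 XOR 1011 = 0000
  pos 8: 1101 XOR 1011 = 0110
  pos 9: 1101 XOR 1011 = 0110
  pos 10: 1100 XOR 1011 = 0111
  pos 11: 1110 XOR 1011 = 0101
  pos 12: 1010 XOR 1011 = 0001
Remainder (last 3 bits) = 001. This is the CRC / FCS.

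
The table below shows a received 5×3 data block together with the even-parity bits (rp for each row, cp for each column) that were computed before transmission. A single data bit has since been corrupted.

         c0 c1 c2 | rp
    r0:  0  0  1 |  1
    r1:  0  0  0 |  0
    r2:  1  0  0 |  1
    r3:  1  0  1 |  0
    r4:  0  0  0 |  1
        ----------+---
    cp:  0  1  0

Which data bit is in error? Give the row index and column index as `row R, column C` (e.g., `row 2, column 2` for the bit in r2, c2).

row 4, column 1

Recompute each row's even parity and compare to rp:
  r0: data parity 1, sent rp 1 → ok
  r1: data parity 0, sent rp 0 → ok
  r2: data parity 1, sent rp 1 → ok
  r3: data parity 0, sent rp 0 → ok
  r4: data parity 0, sent rp 1 → mismatch
Recompute each column's even parity and compare to cp:
  c0: data parity 0, sent cp 0 → ok
  c1: data parity 0, sent cp 1 → mismatch
  c2: data parity 0, sent cp 0 → ok
Exactly one row (r4) and one column (c1) fail → the flipped bit is at their intersection.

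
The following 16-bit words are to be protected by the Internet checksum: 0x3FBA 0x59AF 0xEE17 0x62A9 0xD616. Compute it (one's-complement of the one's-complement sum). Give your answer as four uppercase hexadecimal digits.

3FBE

One's-complement addition (fold any carry out of bit 15 back into bit 0):
  0x3FBA + 0x59AF = 0x09969
  0x9969 + 0xEE17 = 0x18780 → wrap carry → 0x8781
  0x8781 + 0x62A9 = 0x0EA2A
  0xEA2A + 0xD616 = 0x1C040 → wrap carry → 0xC041
One's-complement sum = 0xC041.
Checksum = ~0xC041 & 0xFFFF = 0x3FBE.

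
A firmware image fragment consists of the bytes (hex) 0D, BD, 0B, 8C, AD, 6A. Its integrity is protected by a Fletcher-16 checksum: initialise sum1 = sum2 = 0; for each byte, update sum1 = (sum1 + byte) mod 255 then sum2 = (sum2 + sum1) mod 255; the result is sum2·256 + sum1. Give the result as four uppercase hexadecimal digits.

Running sums (mod 255):
  after byte 0 (0D): sum1=13, sum2=13
  after byte 1 (BD): sum1=202, sum2=215
  after byte 2 (0B): sum1=213, sum2=173
  after byte 3 (8C): sum1=98, sum2=16
  after byte 4 (AD): sum1=16, sum2=32
  after byte 5 (6A): sum1=122, sum2=154
Checksum = sum2·256 + sum1 = 154·256 + 122 = 39546 = 0x9A7A.

9A7A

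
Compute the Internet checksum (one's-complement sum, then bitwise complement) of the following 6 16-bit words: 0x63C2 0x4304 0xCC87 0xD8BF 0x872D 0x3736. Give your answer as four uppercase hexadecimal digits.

One's-complement addition (fold any carry out of bit 15 back into bit 0):
  0x63C2 + 0x4304 = 0x0A6C6
  0xA6C6 + 0xCC87 = 0x1734D → wrap carry → 0x734E
  0x734E + 0xD8BF = 0x14C0D → wrap carry → 0x4C0E
  0x4C0E + 0x872D = 0x0D33B
  0xD33B + 0x3736 = 0x10A71 → wrap carry → 0x0A72
One's-complement sum = 0x0A72.
Checksum = ~0x0A72 & 0xFFFF = 0xF58D.

F58D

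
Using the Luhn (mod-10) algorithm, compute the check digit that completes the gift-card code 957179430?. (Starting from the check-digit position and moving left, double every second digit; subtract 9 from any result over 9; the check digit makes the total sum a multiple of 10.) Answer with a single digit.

5

Partial digits right→left: 0 3 4 9 7 1 7 5 9
Double every second digit counting from the check-digit position (so the 1st, 3rd, 5th, ... of the partial from the right).
  doubled (with −9 where >9): 0 8 5 5 9 → sum 27
  kept as-is: 3 9 1 5 → sum 18
Total = 27 + 18 = 45.
Check digit = (10 − (45 mod 10)) mod 10 = 5.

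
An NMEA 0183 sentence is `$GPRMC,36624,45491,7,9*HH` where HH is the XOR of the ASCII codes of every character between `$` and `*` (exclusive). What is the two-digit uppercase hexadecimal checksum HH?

4D

XOR the ASCII codes of the payload characters:
  'G' = 0x47 → acc = 0x47
  'P' = 0x50 → acc = 0x17
  'R' = 0x52 → acc = 0x45
  'M' = 0x4D → acc = 0x08
  'C' = 0x43 → acc = 0x4B
  ',' = 0x2C → acc = 0x67
  '3' = 0x33 → acc = 0x54
  '6' = 0x36 → acc = 0x62
  '6' = 0x36 → acc = 0x54
  '2' = 0x32 → acc = 0x66
  '4' = 0x34 → acc = 0x52
  ',' = 0x2C → acc = 0x7E
  '4' = 0x34 → acc = 0x4A
  '5' = 0x35 → acc = 0x7F
  '4' = 0x34 → acc = 0x4B
  '9' = 0x39 → acc = 0x72
  '1' = 0x31 → acc = 0x43
  ',' = 0x2C → acc = 0x6F
  '7' = 0x37 → acc = 0x58
  ',' = 0x2C → acc = 0x74
  '9' = 0x39 → acc = 0x4D
Checksum = 0x4D.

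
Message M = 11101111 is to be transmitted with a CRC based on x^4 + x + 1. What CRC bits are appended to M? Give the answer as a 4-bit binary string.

Append 4 zeros: 111011110000. Divide by 10011 (XOR where the leading bit is 1):
  pos 0: 11101 XOR 10011 = 01110
  pos 1: 11101 XOR 10011 = 01110
  pos 2: 11101 XOR 10011 = 01110
  pos 3: 11101 XOR 10011 = 01110
  pos 4: 11100 XOR 10011 = 01111
  pos 5: 11110 XOR 10011 = 01101
  pos 6: 11010 XOR 10011 = 01001
  pos 7: 10010 XOR 10011 = 00001
Remainder (last 4 bits) = 0001. This is the CRC / FCS.

0001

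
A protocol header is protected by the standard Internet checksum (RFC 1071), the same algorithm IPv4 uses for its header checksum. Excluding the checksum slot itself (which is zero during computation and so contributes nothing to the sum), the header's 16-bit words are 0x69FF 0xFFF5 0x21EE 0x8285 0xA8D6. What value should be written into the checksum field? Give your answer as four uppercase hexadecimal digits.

One's-complement addition (fold any carry out of bit 15 back into bit 0):
  0x69FF + 0xFFF5 = 0x169F4 → wrap carry → 0x69F5
  0x69F5 + 0x21EE = 0x08BE3
  0x8BE3 + 0x8285 = 0x10E68 → wrap carry → 0x0E69
  0x0E69 + 0xA8D6 = 0x0B73F
One's-complement sum = 0xB73F.
Checksum = ~0xB73F & 0xFFFF = 0x48C0.

48C0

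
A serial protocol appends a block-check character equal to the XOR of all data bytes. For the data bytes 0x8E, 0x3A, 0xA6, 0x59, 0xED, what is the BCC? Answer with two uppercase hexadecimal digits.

A6

XOR the bytes together:
  start with 0x8E
  0x8E ⊕ 0x3A = 0xB4
  0xB4 ⊕ 0xA6 = 0x12
  0x12 ⊕ 0x59 = 0x4B
  0x4B ⊕ 0xED = 0xA6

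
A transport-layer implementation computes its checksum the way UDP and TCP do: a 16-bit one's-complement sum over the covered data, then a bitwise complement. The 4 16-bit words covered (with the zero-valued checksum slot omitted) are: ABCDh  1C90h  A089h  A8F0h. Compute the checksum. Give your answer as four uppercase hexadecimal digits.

One's-complement addition (fold any carry out of bit 15 back into bit 0):
  0xABCD + 0x1C90 = 0x0C85D
  0xC85D + 0xA089 = 0x168E6 → wrap carry → 0x68E7
  0x68E7 + 0xA8F0 = 0x111D7 → wrap carry → 0x11D8
One's-complement sum = 0x11D8.
Checksum = ~0x11D8 & 0xFFFF = 0xEE27.

EE27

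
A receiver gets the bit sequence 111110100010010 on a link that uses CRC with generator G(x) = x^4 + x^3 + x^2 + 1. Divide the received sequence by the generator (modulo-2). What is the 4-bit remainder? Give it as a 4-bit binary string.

0000

Modulo-2 division of 111110100010010 by 11101:
  pos 0: 11111 XOR 11101 = 00010
  pos 3: 10010 XOR 11101 = 01111
  pos 4: 11110 XOR 11101 = 00011
  pos 7: 11010 XOR 11101 = 00111
  pos 9: 11101 XOR 11101 = 00000
Remainder = 0000 (zero — the frame passes the CRC check).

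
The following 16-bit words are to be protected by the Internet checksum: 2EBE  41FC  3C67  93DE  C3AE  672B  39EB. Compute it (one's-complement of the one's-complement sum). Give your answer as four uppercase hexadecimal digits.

One's-complement addition (fold any carry out of bit 15 back into bit 0):
  0x2EBE + 0x41FC = 0x070BA
  0x70BA + 0x3C67 = 0x0AD21
  0xAD21 + 0x93DE = 0x140FF → wrap carry → 0x4100
  0x4100 + 0xC3AE = 0x104AE → wrap carry → 0x04AF
  0x04AF + 0x672B = 0x06BDA
  0x6BDA + 0x39EB = 0x0A5C5
One's-complement sum = 0xA5C5.
Checksum = ~0xA5C5 & 0xFFFF = 0x5A3A.

5A3A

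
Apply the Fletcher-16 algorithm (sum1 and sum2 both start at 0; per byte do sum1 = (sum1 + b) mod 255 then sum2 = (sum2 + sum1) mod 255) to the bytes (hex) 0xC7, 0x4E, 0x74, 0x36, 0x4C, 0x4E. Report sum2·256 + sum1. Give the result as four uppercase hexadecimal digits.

915B

Running sums (mod 255):
  after byte 0 (0xC7): sum1=199, sum2=199
  after byte 1 (0x4E): sum1=22, sum2=221
  after byte 2 (0x74): sum1=138, sum2=104
  after byte 3 (0x36): sum1=192, sum2=41
  after byte 4 (0x4C): sum1=13, sum2=54
  after byte 5 (0x4E): sum1=91, sum2=145
Checksum = sum2·256 + sum1 = 145·256 + 91 = 37211 = 0x915B.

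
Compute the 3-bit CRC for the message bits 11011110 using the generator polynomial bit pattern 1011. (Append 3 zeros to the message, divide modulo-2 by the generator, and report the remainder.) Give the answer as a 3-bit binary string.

Append 3 zeros: 11011110000. Divide by 1011 (XOR where the leading bit is 1):
  pos 0: 1101 XOR 1011 = 0110
  pos 1: 1101 XOR 1011 = 0110
  pos 2: 1101 XOR 1011 = 0110
  pos 3: 1101 XOR 1011 = 0110
  pos 4: 1100 XOR 1011 = 0111
  pos 5: 1110 XOR 1011 = 0101
  pos 6: 1010 XOR 1011 = 0001
Remainder (last 3 bits) = 010. This is the CRC / FCS.

010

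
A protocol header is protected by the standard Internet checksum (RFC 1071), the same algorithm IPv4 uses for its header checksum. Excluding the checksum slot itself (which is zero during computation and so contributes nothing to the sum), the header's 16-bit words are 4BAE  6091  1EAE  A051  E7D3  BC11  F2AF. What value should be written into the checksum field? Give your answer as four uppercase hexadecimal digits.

One's-complement addition (fold any carry out of bit 15 back into bit 0):
  0x4BAE + 0x6091 = 0x0AC3F
  0xAC3F + 0x1EAE = 0x0CAED
  0xCAED + 0xA051 = 0x16B3E → wrap carry → 0x6B3F
  0x6B3F + 0xE7D3 = 0x15312 → wrap carry → 0x5313
  0x5313 + 0xBC11 = 0x10F24 → wrap carry → 0x0F25
  0x0F25 + 0xF2AF = 0x101D4 → wrap carry → 0x01D5
One's-complement sum = 0x01D5.
Checksum = ~0x01D5 & 0xFFFF = 0xFE2A.

FE2A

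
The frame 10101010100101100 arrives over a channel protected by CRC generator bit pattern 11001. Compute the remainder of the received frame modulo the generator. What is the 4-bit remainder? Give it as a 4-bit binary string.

1110

Modulo-2 division of 10101010100101100 by 11001:
  pos 0: 10101 XOR 11001 = 01100
  pos 1: 11000 XOR 11001 = 00001
  pos 5: 11010 XOR 11001 = 00011
  pos 8: 11010 XOR 11001 = 00011
  pos 11: 11110 XOR 11001 = 00111
Remainder = 1110 (nonzero — an error is detected).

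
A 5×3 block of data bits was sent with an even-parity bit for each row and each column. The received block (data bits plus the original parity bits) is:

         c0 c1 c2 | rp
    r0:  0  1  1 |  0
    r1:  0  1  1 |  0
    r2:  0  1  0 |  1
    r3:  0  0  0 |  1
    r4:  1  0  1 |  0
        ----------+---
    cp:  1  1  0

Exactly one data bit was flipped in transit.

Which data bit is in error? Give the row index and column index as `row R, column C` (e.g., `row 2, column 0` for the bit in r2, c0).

row 3, column 2

Recompute each row's even parity and compare to rp:
  r0: data parity 0, sent rp 0 → ok
  r1: data parity 0, sent rp 0 → ok
  r2: data parity 1, sent rp 1 → ok
  r3: data parity 0, sent rp 1 → mismatch
  r4: data parity 0, sent rp 0 → ok
Recompute each column's even parity and compare to cp:
  c0: data parity 1, sent cp 1 → ok
  c1: data parity 1, sent cp 1 → ok
  c2: data parity 1, sent cp 0 → mismatch
Exactly one row (r3) and one column (c2) fail → the flipped bit is at their intersection.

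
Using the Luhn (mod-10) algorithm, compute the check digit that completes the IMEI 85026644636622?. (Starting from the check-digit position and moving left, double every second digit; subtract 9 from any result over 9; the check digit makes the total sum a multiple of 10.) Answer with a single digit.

Partial digits right→left: 2 2 6 6 3 6 4 4 6 6 2 0 5 8
Double every second digit counting from the check-digit position (so the 1st, 3rd, 5th, ... of the partial from the right).
  doubled (with −9 where >9): 4 3 6 8 3 4 1 → sum 29
  kept as-is: 2 6 6 4 6 0 8 → sum 32
Total = 29 + 32 = 61.
Check digit = (10 − (61 mod 10)) mod 10 = 9.

9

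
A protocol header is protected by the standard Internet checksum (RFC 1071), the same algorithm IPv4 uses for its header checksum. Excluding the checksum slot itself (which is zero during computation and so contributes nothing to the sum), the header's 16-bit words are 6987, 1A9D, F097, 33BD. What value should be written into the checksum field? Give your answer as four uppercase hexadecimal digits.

5786

One's-complement addition (fold any carry out of bit 15 back into bit 0):
  0x6987 + 0x1A9D = 0x08424
  0x8424 + 0xF097 = 0x174BB → wrap carry → 0x74BC
  0x74BC + 0x33BD = 0x0A879
One's-complement sum = 0xA879.
Checksum = ~0xA879 & 0xFFFF = 0x5786.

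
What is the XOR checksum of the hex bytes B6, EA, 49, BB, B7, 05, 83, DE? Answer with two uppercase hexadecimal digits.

41

XOR the bytes together:
  start with 0xB6
  0xB6 ⊕ 0xEA = 0x5C
  0x5C ⊕ 0x49 = 0x15
  0x15 ⊕ 0xBB = 0xAE
  0xAE ⊕ 0xB7 = 0x19
  0x19 ⊕ 0x05 = 0x1C
  0x1C ⊕ 0x83 = 0x9F
  0x9F ⊕ 0xDE = 0x41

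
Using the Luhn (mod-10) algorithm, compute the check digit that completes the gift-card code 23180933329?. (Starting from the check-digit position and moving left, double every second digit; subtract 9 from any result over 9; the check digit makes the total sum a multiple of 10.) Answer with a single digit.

8

Partial digits right→left: 9 2 3 3 3 9 0 8 1 3 2
Double every second digit counting from the check-digit position (so the 1st, 3rd, 5th, ... of the partial from the right).
  doubled (with −9 where >9): 9 6 6 0 2 4 → sum 27
  kept as-is: 2 3 9 8 3 → sum 25
Total = 27 + 25 = 52.
Check digit = (10 − (52 mod 10)) mod 10 = 8.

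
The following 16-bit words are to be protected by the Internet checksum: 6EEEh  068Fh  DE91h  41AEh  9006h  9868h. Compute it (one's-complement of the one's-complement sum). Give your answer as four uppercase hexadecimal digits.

One's-complement addition (fold any carry out of bit 15 back into bit 0):
  0x6EEE + 0x068F = 0x0757D
  0x757D + 0xDE91 = 0x1540E → wrap carry → 0x540F
  0x540F + 0x41AE = 0x095BD
  0x95BD + 0x9006 = 0x125C3 → wrap carry → 0x25C4
  0x25C4 + 0x9868 = 0x0BE2C
One's-complement sum = 0xBE2C.
Checksum = ~0xBE2C & 0xFFFF = 0x41D3.

41D3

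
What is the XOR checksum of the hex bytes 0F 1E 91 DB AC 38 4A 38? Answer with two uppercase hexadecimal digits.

XOR the bytes together:
  start with 0x0F
  0x0F ⊕ 0x1E = 0x11
  0x11 ⊕ 0x91 = 0x80
  0x80 ⊕ 0xDB = 0x5B
  0x5B ⊕ 0xAC = 0xF7
  0xF7 ⊕ 0x38 = 0xCF
  0xCF ⊕ 0x4A = 0x85
  0x85 ⊕ 0x38 = 0xBD

BD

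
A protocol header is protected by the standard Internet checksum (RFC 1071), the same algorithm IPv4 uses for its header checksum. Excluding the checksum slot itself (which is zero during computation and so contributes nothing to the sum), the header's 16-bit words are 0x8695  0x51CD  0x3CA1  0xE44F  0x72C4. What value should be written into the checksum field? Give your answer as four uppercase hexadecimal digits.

93E7

One's-complement addition (fold any carry out of bit 15 back into bit 0):
  0x8695 + 0x51CD = 0x0D862
  0xD862 + 0x3CA1 = 0x11503 → wrap carry → 0x1504
  0x1504 + 0xE44F = 0x0F953
  0xF953 + 0x72C4 = 0x16C17 → wrap carry → 0x6C18
One's-complement sum = 0x6C18.
Checksum = ~0x6C18 & 0xFFFF = 0x93E7.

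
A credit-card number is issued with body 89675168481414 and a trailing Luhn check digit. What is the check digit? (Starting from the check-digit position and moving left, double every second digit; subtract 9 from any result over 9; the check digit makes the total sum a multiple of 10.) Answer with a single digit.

3

Partial digits right→left: 4 1 4 1 8 4 8 6 1 5 7 6 9 8
Double every second digit counting from the check-digit position (so the 1st, 3rd, 5th, ... of the partial from the right).
  doubled (with −9 where >9): 8 8 7 7 2 5 9 → sum 46
  kept as-is: 1 1 4 6 5 6 8 → sum 31
Total = 46 + 31 = 77.
Check digit = (10 − (77 mod 10)) mod 10 = 3.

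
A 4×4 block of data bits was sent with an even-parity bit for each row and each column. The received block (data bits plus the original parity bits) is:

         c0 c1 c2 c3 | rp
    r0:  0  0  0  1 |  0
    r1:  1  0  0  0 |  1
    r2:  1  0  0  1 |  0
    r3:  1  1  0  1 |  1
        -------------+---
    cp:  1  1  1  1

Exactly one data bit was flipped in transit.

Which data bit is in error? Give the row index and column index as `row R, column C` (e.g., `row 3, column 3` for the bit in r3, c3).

row 0, column 2

Recompute each row's even parity and compare to rp:
  r0: data parity 1, sent rp 0 → mismatch
  r1: data parity 1, sent rp 1 → ok
  r2: data parity 0, sent rp 0 → ok
  r3: data parity 1, sent rp 1 → ok
Recompute each column's even parity and compare to cp:
  c0: data parity 1, sent cp 1 → ok
  c1: data parity 1, sent cp 1 → ok
  c2: data parity 0, sent cp 1 → mismatch
  c3: data parity 1, sent cp 1 → ok
Exactly one row (r0) and one column (c2) fail → the flipped bit is at their intersection.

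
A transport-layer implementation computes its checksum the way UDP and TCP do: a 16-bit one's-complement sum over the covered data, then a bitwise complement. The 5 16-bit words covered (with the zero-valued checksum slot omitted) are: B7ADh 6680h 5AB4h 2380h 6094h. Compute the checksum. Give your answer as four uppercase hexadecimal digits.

0309

One's-complement addition (fold any carry out of bit 15 back into bit 0):
  0xB7AD + 0x6680 = 0x11E2D → wrap carry → 0x1E2E
  0x1E2E + 0x5AB4 = 0x078E2
  0x78E2 + 0x2380 = 0x09C62
  0x9C62 + 0x6094 = 0x0FCF6
One's-complement sum = 0xFCF6.
Checksum = ~0xFCF6 & 0xFFFF = 0x0309.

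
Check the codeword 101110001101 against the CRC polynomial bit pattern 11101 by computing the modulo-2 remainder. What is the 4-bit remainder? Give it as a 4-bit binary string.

0111

Modulo-2 division of 101110001101 by 11101:
  pos 0: 10111 XOR 11101 = 01010
  pos 1: 10100 XOR 11101 = 01001
  pos 2: 10010 XOR 11101 = 01111
  pos 3: 11110 XOR 11101 = 00011
  pos 6: 11110 XOR 11101 = 00011
Remainder = 0111 (nonzero — an error is detected).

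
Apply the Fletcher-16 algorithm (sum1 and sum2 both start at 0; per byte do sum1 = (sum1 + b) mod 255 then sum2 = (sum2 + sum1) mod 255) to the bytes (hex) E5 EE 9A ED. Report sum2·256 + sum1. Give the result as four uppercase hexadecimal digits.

875D

Running sums (mod 255):
  after byte 0 (E5): sum1=229, sum2=229
  after byte 1 (EE): sum1=212, sum2=186
  after byte 2 (9A): sum1=111, sum2=42
  after byte 3 (ED): sum1=93, sum2=135
Checksum = sum2·256 + sum1 = 135·256 + 93 = 34653 = 0x875D.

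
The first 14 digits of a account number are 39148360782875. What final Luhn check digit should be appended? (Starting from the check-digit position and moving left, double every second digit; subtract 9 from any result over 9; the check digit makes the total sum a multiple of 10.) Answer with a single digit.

Partial digits right→left: 5 7 8 2 8 7 0 6 3 8 4 1 9 3
Double every second digit counting from the check-digit position (so the 1st, 3rd, 5th, ... of the partial from the right).
  doubled (with −9 where >9): 1 7 7 0 6 8 9 → sum 38
  kept as-is: 7 2 7 6 8 1 3 → sum 34
Total = 38 + 34 = 72.
Check digit = (10 − (72 mod 10)) mod 10 = 8.

8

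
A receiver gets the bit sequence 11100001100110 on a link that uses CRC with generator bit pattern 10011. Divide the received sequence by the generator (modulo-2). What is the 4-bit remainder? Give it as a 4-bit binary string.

0000

Modulo-2 division of 11100001100110 by 10011:
  pos 0: 11100 XOR 10011 = 01111
  pos 1: 11110 XOR 10011 = 01101
  pos 2: 11010 XOR 10011 = 01001
  pos 3: 10011 XOR 10011 = 00000
  pos 8: 10011 XOR 10011 = 00000
Remainder = 0000 (zero — the frame passes the CRC check).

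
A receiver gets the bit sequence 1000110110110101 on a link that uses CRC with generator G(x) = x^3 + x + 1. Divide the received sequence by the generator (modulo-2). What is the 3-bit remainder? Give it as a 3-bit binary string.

Modulo-2 division of 1000110110110101 by 1011:
  pos 0: 1000 XOR 1011 = 0011
  pos 2: 1111 XOR 1011 = 0100
  pos 3: 1000 XOR 1011 = 0011
  pos 5: 1111 XOR 1011 = 0100
  pos 6: 1000 XOR 1011 = 0011
  pos 8: 1111 XOR 1011 = 0100
  pos 9: 1000 XOR 1011 = 0011
  pos 11: 1110 XOR 1011 = 0101
  pos 12: 1011 XOR 1011 = 0000
Remainder = 000 (zero — the frame passes the CRC check).

000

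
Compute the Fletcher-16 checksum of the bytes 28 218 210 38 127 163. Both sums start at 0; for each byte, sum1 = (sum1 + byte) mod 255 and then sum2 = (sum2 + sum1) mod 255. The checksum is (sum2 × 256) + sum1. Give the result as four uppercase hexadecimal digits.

4F13

Running sums (mod 255):
  after byte 0 (28): sum1=28, sum2=28
  after byte 1 (218): sum1=246, sum2=19
  after byte 2 (210): sum1=201, sum2=220
  after byte 3 (38): sum1=239, sum2=204
  after byte 4 (127): sum1=111, sum2=60
  after byte 5 (163): sum1=19, sum2=79
Checksum = sum2·256 + sum1 = 79·256 + 19 = 20243 = 0x4F13.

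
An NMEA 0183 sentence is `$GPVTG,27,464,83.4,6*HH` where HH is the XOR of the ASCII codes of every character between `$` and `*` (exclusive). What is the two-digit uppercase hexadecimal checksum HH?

46

XOR the ASCII codes of the payload characters:
  'G' = 0x47 → acc = 0x47
  'P' = 0x50 → acc = 0x17
  'V' = 0x56 → acc = 0x41
  'T' = 0x54 → acc = 0x15
  'G' = 0x47 → acc = 0x52
  ',' = 0x2C → acc = 0x7E
  '2' = 0x32 → acc = 0x4C
  '7' = 0x37 → acc = 0x7B
  ',' = 0x2C → acc = 0x57
  '4' = 0x34 → acc = 0x63
  '6' = 0x36 → acc = 0x55
  '4' = 0x34 → acc = 0x61
  ',' = 0x2C → acc = 0x4D
  '8' = 0x38 → acc = 0x75
  '3' = 0x33 → acc = 0x46
  '.' = 0x2E → acc = 0x68
  '4' = 0x34 → acc = 0x5C
  ',' = 0x2C → acc = 0x70
  '6' = 0x36 → acc = 0x46
Checksum = 0x46.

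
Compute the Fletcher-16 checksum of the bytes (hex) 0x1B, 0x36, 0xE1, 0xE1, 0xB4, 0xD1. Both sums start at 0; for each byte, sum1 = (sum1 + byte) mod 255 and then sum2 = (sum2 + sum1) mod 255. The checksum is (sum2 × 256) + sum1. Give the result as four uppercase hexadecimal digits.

Running sums (mod 255):
  after byte 0 (0x1B): sum1=27, sum2=27
  after byte 1 (0x36): sum1=81, sum2=108
  after byte 2 (0xE1): sum1=51, sum2=159
  after byte 3 (0xE1): sum1=21, sum2=180
  after byte 4 (0xB4): sum1=201, sum2=126
  after byte 5 (0xD1): sum1=155, sum2=26
Checksum = sum2·256 + sum1 = 26·256 + 155 = 6811 = 0x1A9B.

1A9B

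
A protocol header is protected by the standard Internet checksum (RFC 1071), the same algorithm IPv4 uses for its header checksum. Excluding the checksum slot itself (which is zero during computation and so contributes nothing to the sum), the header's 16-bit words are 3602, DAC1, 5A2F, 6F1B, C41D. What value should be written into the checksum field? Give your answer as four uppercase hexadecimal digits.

One's-complement addition (fold any carry out of bit 15 back into bit 0):
  0x3602 + 0xDAC1 = 0x110C3 → wrap carry → 0x10C4
  0x10C4 + 0x5A2F = 0x06AF3
  0x6AF3 + 0x6F1B = 0x0DA0E
  0xDA0E + 0xC41D = 0x19E2B → wrap carry → 0x9E2C
One's-complement sum = 0x9E2C.
Checksum = ~0x9E2C & 0xFFFF = 0x61D3.

61D3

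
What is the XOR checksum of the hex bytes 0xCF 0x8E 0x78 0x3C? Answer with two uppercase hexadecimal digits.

05

XOR the bytes together:
  start with 0xCF
  0xCF ⊕ 0x8E = 0x41
  0x41 ⊕ 0x78 = 0x39
  0x39 ⊕ 0x3C = 0x05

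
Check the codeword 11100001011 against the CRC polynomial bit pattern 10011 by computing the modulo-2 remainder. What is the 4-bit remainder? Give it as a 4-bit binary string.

Modulo-2 division of 11100001011 by 10011:
  pos 0: 11100 XOR 10011 = 01111
  pos 1: 11110 XOR 10011 = 01101
  pos 2: 11010 XOR 10011 = 01001
  pos 3: 10011 XOR 10011 = 00000
Remainder = 0011 (nonzero — an error is detected).

0011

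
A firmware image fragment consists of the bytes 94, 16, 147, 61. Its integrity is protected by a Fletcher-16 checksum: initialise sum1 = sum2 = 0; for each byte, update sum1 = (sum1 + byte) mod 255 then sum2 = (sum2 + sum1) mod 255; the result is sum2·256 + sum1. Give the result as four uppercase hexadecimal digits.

0E3F

Running sums (mod 255):
  after byte 0 (94): sum1=94, sum2=94
  after byte 1 (16): sum1=110, sum2=204
  after byte 2 (147): sum1=2, sum2=206
  after byte 3 (61): sum1=63, sum2=14
Checksum = sum2·256 + sum1 = 14·256 + 63 = 3647 = 0x0E3F.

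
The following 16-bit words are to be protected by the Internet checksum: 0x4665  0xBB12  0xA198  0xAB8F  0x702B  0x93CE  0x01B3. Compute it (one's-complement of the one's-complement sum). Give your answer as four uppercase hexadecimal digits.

One's-complement addition (fold any carry out of bit 15 back into bit 0):
  0x4665 + 0xBB12 = 0x10177 → wrap carry → 0x0178
  0x0178 + 0xA198 = 0x0A310
  0xA310 + 0xAB8F = 0x14E9F → wrap carry → 0x4EA0
  0x4EA0 + 0x702B = 0x0BECB
  0xBECB + 0x93CE = 0x15299 → wrap carry → 0x529A
  0x529A + 0x01B3 = 0x0544D
One's-complement sum = 0x544D.
Checksum = ~0x544D & 0xFFFF = 0xABB2.

ABB2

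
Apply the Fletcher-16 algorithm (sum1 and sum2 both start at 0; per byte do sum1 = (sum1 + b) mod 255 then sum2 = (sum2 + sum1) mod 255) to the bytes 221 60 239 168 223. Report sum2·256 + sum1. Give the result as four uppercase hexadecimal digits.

4792

Running sums (mod 255):
  after byte 0 (221): sum1=221, sum2=221
  after byte 1 (60): sum1=26, sum2=247
  after byte 2 (239): sum1=10, sum2=2
  after byte 3 (168): sum1=178, sum2=180
  after byte 4 (223): sum1=146, sum2=71
Checksum = sum2·256 + sum1 = 71·256 + 146 = 18322 = 0x4792.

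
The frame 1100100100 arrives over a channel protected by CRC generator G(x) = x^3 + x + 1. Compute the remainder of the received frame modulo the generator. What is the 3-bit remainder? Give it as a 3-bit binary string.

101

Modulo-2 division of 1100100100 by 1011:
  pos 0: 1100 XOR 1011 = 0111
  pos 1: 1111 XOR 1011 = 0100
  pos 2: 1000 XOR 1011 = 0011
  pos 4: 1101 XOR 1011 = 0110
  pos 5: 1100 XOR 1011 = 0111
  pos 6: 1110 XOR 1011 = 0101
Remainder = 101 (nonzero — an error is detected).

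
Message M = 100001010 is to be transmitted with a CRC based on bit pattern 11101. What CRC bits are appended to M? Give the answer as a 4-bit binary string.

0001

Append 4 zeros: 1000010100000. Divide by 11101 (XOR where the leading bit is 1):
  pos 0: 10000 XOR 11101 = 01101
  pos 1: 11011 XOR 11101 = 00110
  pos 3: 11001 XOR 11101 = 00100
  pos 5: 10000 XOR 11101 = 01101
  pos 6: 11010 XOR 11101 = 00111
  pos 8: 11100 XOR 11101 = 00001
Remainder (last 4 bits) = 0001. This is the CRC / FCS.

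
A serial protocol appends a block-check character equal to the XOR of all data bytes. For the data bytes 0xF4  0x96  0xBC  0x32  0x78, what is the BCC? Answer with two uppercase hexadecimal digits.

94

XOR the bytes together:
  start with 0xF4
  0xF4 ⊕ 0x96 = 0x62
  0x62 ⊕ 0xBC = 0xDE
  0xDE ⊕ 0x32 = 0xEC
  0xEC ⊕ 0x78 = 0x94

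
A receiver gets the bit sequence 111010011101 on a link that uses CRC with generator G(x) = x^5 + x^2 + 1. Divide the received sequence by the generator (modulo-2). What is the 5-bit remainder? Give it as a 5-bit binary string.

00101

Modulo-2 division of 111010011101 by 100101:
  pos 0: 111010 XOR 100101 = 011111
  pos 1: 111110 XOR 100101 = 011011
  pos 2: 110111 XOR 100101 = 010010
  pos 3: 100101 XOR 100101 = 000000
Remainder = 00101 (nonzero — an error is detected).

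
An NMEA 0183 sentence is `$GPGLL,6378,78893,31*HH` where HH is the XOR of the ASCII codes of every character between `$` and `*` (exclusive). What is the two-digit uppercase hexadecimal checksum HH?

49

XOR the ASCII codes of the payload characters:
  'G' = 0x47 → acc = 0x47
  'P' = 0x50 → acc = 0x17
  'G' = 0x47 → acc = 0x50
  'L' = 0x4C → acc = 0x1C
  'L' = 0x4C → acc = 0x50
  ',' = 0x2C → acc = 0x7C
  '6' = 0x36 → acc = 0x4A
  '3' = 0x33 → acc = 0x79
  '7' = 0x37 → acc = 0x4E
  '8' = 0x38 → acc = 0x76
  ',' = 0x2C → acc = 0x5A
  '7' = 0x37 → acc = 0x6D
  '8' = 0x38 → acc = 0x55
  '8' = 0x38 → acc = 0x6D
  '9' = 0x39 → acc = 0x54
  '3' = 0x33 → acc = 0x67
  ',' = 0x2C → acc = 0x4B
  '3' = 0x33 → acc = 0x78
  '1' = 0x31 → acc = 0x49
Checksum = 0x49.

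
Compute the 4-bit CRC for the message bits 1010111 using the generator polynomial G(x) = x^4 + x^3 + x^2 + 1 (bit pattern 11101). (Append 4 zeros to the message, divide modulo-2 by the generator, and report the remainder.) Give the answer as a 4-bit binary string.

Append 4 zeros: 10101110000. Divide by 11101 (XOR where the leading bit is 1):
  pos 0: 10101 XOR 11101 = 01000
  pos 1: 10001 XOR 11101 = 01100
  pos 2: 11001 XOR 11101 = 00100
  pos 4: 10000 XOR 11101 = 01101
  pos 5: 11010 XOR 11101 = 00111
Remainder (last 4 bits) = 1110. This is the CRC / FCS.

1110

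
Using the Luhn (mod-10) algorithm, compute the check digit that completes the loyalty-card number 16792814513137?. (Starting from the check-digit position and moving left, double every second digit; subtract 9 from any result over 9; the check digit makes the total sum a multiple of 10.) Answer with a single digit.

Partial digits right→left: 7 3 1 3 1 5 4 1 8 2 9 7 6 1
Double every second digit counting from the check-digit position (so the 1st, 3rd, 5th, ... of the partial from the right).
  doubled (with −9 where >9): 5 2 2 8 7 9 3 → sum 36
  kept as-is: 3 3 5 1 2 7 1 → sum 22
Total = 36 + 22 = 58.
Check digit = (10 − (58 mod 10)) mod 10 = 2.

2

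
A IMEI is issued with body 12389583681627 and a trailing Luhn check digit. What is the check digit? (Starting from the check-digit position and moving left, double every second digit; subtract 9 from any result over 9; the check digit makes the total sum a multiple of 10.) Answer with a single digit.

7

Partial digits right→left: 7 2 6 1 8 6 3 8 5 9 8 3 2 1
Double every second digit counting from the check-digit position (so the 1st, 3rd, 5th, ... of the partial from the right).
  doubled (with −9 where >9): 5 3 7 6 1 7 4 → sum 33
  kept as-is: 2 1 6 8 9 3 1 → sum 30
Total = 33 + 30 = 63.
Check digit = (10 − (63 mod 10)) mod 10 = 7.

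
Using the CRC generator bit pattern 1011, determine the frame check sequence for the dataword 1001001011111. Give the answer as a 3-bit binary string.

111

Append 3 zeros: 1001001011111000. Divide by 1011 (XOR where the leading bit is 1):
  pos 0: 1001 XOR 1011 = 0010
  pos 2: 1000 XOR 1011 = 0011
  pos 4: 1110 XOR 1011 = 0101
  pos 5: 1011 XOR 1011 = 0000
  pos 9: 1111 XOR 1011 = 0100
  pos 10: 1000 XOR 1011 = 0011
  pos 12: 1100 XOR 1011 = 0111
Remainder (last 3 bits) = 111. This is the CRC / FCS.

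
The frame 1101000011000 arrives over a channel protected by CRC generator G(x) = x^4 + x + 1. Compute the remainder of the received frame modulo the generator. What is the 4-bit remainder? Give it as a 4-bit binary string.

0000

Modulo-2 division of 1101000011000 by 10011:
  pos 0: 11010 XOR 10011 = 01001
  pos 1: 10010 XOR 10011 = 00001
  pos 5: 10011 XOR 10011 = 00000
Remainder = 0000 (zero — the frame passes the CRC check).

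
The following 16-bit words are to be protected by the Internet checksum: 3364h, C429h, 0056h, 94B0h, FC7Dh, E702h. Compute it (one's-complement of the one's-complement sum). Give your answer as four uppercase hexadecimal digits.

8FEA

One's-complement addition (fold any carry out of bit 15 back into bit 0):
  0x3364 + 0xC429 = 0x0F78D
  0xF78D + 0x0056 = 0x0F7E3
  0xF7E3 + 0x94B0 = 0x18C93 → wrap carry → 0x8C94
  0x8C94 + 0xFC7D = 0x18911 → wrap carry → 0x8912
  0x8912 + 0xE702 = 0x17014 → wrap carry → 0x7015
One's-complement sum = 0x7015.
Checksum = ~0x7015 & 0xFFFF = 0x8FEA.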